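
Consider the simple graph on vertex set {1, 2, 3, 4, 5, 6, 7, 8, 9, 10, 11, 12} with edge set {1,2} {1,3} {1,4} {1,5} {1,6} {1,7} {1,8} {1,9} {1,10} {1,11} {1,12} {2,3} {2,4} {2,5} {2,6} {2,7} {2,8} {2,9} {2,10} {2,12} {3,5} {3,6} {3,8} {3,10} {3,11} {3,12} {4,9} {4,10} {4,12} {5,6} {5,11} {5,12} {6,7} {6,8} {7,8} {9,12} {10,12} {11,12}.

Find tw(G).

A width-4 tree decomposition is:
Bags: B1 = {1, 2, 3, 6, 8}  B2 = {1, 2, 3, 5, 6}  B3 = {1, 2, 6, 7, 8}  B4 = {1, 2, 3, 5, 12}  B5 = {1, 2, 3, 10, 12}  B6 = {1, 2, 4, 10, 12}  B7 = {1, 3, 5, 11, 12}  B8 = {1, 2, 4, 9, 12}
Tree: B1–B2, B1–B3, B2–B4, B4–B5, B5–B6, B4–B7, B6–B8
The largest bag has 5 vertices, giving width 4; this decomposition certifies tw(G) ≤ 4. On the other hand G contains the 5-clique {1, 2, 4, 9, 12}. A clique must lie in a single bag of any decomposition, so no decomposition can have width below 4. The upper and lower bounds meet at 4, so that is the treewidth.

4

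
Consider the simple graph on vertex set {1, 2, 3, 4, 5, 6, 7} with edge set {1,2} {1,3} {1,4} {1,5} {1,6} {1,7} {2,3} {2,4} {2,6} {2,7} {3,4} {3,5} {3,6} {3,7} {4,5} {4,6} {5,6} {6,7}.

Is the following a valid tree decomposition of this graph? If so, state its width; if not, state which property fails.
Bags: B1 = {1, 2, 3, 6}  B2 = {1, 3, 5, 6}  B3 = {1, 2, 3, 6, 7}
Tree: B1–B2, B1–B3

A tree decomposition must satisfy three properties: every vertex lies in some bag; for every edge, both endpoints lie together in some bag; and for every vertex, the bags containing it form a connected subtree. Here vertex 4 appears in no bag, so the decomposition is invalid.

No — vertex 4 appears in no bag.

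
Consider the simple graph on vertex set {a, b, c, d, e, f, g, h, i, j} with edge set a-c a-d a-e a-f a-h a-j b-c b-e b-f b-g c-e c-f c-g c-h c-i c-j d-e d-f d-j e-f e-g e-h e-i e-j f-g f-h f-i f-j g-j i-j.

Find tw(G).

A width-4 tree decomposition is:
Bags: B1 = {a, d, e, f, j}  B2 = {a, c, e, f, j}  B3 = {c, e, f, i, j}  B4 = {c, e, f, g, j}  B5 = {b, c, e, f, g}  B6 = {a, c, e, f, h}
Tree: B1–B2, B2–B3, B2–B4, B4–B5, B2–B6
Every bag has size at most 5, so the width is 5 − 1 = 4 and tw(G) ≤ 4. For the lower bound, the 5 vertices {a, d, e, f, j} are pairwise adjacent, and any tree decomposition puts a clique entirely inside one bag — forcing width ≥ 4. Therefore the treewidth is 4.

4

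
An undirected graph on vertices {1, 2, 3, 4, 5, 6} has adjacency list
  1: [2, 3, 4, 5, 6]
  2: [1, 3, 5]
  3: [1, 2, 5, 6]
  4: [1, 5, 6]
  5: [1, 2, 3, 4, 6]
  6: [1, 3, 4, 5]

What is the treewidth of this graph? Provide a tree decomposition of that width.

Each bag holds 4 vertices, so the decomposition has width 3, which upper-bounds the treewidth. On the other hand G contains the 4-clique {1, 2, 3, 5}. A clique must lie in a single bag of any decomposition, so no decomposition can have width below 3. The upper and lower bounds meet at 3, so that is the treewidth.

Treewidth 3.
Bags: B1 = {1, 2, 3, 5}  B2 = {1, 3, 5, 6}  B3 = {1, 4, 5, 6}
Tree: B1–B2, B2–B3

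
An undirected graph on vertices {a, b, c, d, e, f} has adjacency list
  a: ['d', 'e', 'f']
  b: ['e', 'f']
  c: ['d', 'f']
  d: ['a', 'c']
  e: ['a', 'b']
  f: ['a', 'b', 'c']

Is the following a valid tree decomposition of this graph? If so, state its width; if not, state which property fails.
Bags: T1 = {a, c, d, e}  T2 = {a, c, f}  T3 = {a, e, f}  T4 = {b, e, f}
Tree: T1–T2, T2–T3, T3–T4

A tree decomposition must satisfy three properties: every vertex lies in some bag; for every edge, both endpoints lie together in some bag; and for every vertex, the bags containing it form a connected subtree. Here bags containing vertex e are not connected in the tree, so the decomposition is invalid.

No — bags containing vertex e are not connected in the tree.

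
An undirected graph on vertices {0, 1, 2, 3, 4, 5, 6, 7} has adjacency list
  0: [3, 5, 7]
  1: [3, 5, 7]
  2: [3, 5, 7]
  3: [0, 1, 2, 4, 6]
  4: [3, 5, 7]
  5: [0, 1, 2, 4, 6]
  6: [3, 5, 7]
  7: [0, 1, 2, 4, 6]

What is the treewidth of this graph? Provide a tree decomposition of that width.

Treewidth 3.
One such decomposition:
Bags: B1 = {2, 3, 5, 7}  B2 = {0, 3, 5, 7}  B3 = {1, 3, 5, 7}  B4 = {3, 4, 5, 7}  B5 = {3, 5, 6, 7}
Tree: B1–B2, B2–B3, B3–B4, B4–B5

The largest bag has 4 vertices, giving width 3; this decomposition certifies tw(G) ≤ 3. For the lower bound: the 4 vertex sets {2,3}, {0,5}, {7}, {1} are disjoint, each induces a connected subgraph, and every pair is joined by at least one edge of G. Contracting each set to a single vertex therefore yields K_{4} as a minor, and since treewidth is minor-monotone, tw(G) ≥ tw(K_{4}) = 3. Hence tw(G) = 3 exactly.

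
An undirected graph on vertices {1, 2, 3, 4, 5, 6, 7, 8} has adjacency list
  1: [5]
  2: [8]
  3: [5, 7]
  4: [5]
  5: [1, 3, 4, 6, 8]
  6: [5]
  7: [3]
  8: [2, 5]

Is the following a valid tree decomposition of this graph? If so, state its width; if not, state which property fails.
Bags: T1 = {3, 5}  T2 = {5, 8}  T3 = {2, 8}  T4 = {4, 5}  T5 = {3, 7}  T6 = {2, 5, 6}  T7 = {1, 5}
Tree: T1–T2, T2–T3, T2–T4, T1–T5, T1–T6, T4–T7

No — bags containing vertex 2 are not connected in the tree.

A tree decomposition must satisfy three properties: every vertex lies in some bag; for every edge, both endpoints lie together in some bag; and for every vertex, the bags containing it form a connected subtree. Here bags containing vertex 2 are not connected in the tree, so the decomposition is invalid.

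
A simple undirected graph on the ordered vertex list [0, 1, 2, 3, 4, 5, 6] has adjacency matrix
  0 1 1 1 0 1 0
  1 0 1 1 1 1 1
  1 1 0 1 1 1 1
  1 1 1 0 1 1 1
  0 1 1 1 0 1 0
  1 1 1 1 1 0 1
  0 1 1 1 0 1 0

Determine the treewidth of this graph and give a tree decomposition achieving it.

Treewidth 4.
One optimal decomposition is:
Bags: B1 = {1, 2, 3, 4, 5}  B2 = {1, 2, 3, 5, 6}  B3 = {0, 1, 2, 3, 5}
Tree: B1–B2, B2–B3

Each bag holds 5 vertices, so the decomposition has width 4, which upper-bounds the treewidth. On the other hand G contains the 5-clique {0, 1, 2, 3, 5}. A clique must lie in a single bag of any decomposition, so no decomposition can have width below 4. The upper and lower bounds meet at 4, so that is the treewidth.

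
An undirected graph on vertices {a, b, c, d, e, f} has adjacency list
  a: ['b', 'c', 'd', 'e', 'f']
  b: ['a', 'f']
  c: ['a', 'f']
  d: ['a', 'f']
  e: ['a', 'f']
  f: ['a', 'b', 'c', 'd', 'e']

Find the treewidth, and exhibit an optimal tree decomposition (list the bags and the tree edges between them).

Every bag has size at most 3, so the width is 3 − 1 = 2 and tw(G) ≤ 2. Conversely, {a, d, f} is a clique of size 3, and the vertices of any clique must share a bag in every tree decomposition; so some bag has ≥ 3 vertices and tw(G) ≥ 2. Combining the bounds, tw(G) = 2.

Treewidth 2.
One optimal decomposition is:
Bags: B1 = {a, c, f}  B2 = {a, e, f}  B3 = {a, b, f}  B4 = {a, d, f}
Tree: B1–B2, B1–B3, B1–B4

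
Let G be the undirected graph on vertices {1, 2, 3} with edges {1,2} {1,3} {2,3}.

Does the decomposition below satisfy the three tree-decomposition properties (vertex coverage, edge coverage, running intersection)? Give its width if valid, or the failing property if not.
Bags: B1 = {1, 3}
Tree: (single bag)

No — vertex 2 appears in no bag.

A tree decomposition must satisfy three properties: every vertex lies in some bag; for every edge, both endpoints lie together in some bag; and for every vertex, the bags containing it form a connected subtree. Here vertex 2 appears in no bag, so the decomposition is invalid.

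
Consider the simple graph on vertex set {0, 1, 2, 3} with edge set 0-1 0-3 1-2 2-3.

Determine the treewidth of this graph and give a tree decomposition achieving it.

Every bag has size at most 3, so the width is 3 − 1 = 2 and tw(G) ≤ 2. The edges 1–2–3–0–1 form a cycle, so G is not a tree and its treewidth is at least 2. The upper and lower bounds meet at 2, so that is the treewidth.

Treewidth 2.
Bags: B1 = {1, 2, 3}  B2 = {0, 1, 3}
Tree: B1–B2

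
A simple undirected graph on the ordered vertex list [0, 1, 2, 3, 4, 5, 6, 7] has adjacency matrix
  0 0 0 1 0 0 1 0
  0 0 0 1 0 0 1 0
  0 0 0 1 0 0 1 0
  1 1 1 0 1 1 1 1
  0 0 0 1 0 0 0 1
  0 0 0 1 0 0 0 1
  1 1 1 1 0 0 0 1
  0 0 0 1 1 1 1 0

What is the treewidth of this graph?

2

A width-2 tree decomposition is:
Bags: B1 = {3, 6, 7}  B2 = {2, 3, 6}  B3 = {0, 3, 6}  B4 = {3, 5, 7}  B5 = {3, 4, 7}  B6 = {1, 3, 6}
Tree: B1–B2, B1–B3, B1–B4, B1–B5, B3–B6
Each bag holds 3 vertices, so the decomposition has width 2, which upper-bounds the treewidth. For the lower bound, the 3 vertices {3, 4, 7} are pairwise adjacent, and any tree decomposition puts a clique entirely inside one bag — forcing width ≥ 2. Therefore the treewidth is 2.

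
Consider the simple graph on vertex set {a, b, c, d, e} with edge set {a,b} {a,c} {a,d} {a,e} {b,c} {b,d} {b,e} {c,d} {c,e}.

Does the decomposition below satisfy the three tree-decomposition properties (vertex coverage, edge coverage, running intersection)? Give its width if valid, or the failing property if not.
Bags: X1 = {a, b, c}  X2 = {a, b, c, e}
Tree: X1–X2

No — vertex d appears in no bag.

A tree decomposition must satisfy three properties: every vertex lies in some bag; for every edge, both endpoints lie together in some bag; and for every vertex, the bags containing it form a connected subtree. Here vertex d appears in no bag, so the decomposition is invalid.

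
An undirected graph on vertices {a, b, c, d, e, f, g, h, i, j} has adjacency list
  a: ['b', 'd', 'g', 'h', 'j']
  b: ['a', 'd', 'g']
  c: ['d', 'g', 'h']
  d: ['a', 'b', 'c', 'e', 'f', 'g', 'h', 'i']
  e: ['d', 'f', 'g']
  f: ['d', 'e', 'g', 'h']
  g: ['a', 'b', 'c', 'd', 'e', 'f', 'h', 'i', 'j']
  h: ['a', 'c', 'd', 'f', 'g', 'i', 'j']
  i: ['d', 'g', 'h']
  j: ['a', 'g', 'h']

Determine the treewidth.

3

A width-3 tree decomposition is:
Bags: B1 = {d, f, g, h}  B2 = {d, g, h, i}  B3 = {c, d, g, h}  B4 = {a, d, g, h}  B5 = {d, e, f, g}  B6 = {a, b, d, g}  B7 = {a, g, h, j}
Tree: B1–B2, B2–B3, B2–B4, B1–B5, B4–B6, B4–B7
Each bag holds 4 vertices, so the decomposition has width 3, which upper-bounds the treewidth. Conversely, {d, e, f, g} is a clique of size 4, and the vertices of any clique must share a bag in every tree decomposition; so some bag has ≥ 4 vertices and tw(G) ≥ 3. The upper and lower bounds meet at 3, so that is the treewidth.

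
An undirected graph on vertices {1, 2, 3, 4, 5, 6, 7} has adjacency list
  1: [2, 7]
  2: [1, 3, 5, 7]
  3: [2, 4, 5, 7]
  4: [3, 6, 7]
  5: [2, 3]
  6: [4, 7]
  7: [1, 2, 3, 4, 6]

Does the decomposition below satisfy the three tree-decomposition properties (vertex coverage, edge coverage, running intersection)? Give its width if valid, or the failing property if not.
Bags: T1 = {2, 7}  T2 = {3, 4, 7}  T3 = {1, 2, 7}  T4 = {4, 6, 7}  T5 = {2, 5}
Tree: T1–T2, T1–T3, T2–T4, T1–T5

No — edge (3,2) lies in no bag.

A tree decomposition must satisfy three properties: every vertex lies in some bag; for every edge, both endpoints lie together in some bag; and for every vertex, the bags containing it form a connected subtree. Here edge (3,2) lies in no bag, so the decomposition is invalid.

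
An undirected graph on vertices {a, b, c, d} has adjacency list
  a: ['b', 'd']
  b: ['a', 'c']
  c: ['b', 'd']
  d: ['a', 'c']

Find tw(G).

2

A width-2 tree decomposition is:
Bags: B1 = {a, b, d}  B2 = {b, c, d}
Tree: B1–B2
Every bag has size at most 3, so the width is 3 − 1 = 2 and tw(G) ≤ 2. Since b–a–d–c–b is a cycle in G, G is not acyclic. Forests are exactly the graphs of treewidth ≤ 1, so tw(G) ≥ 2. Therefore the treewidth is 2.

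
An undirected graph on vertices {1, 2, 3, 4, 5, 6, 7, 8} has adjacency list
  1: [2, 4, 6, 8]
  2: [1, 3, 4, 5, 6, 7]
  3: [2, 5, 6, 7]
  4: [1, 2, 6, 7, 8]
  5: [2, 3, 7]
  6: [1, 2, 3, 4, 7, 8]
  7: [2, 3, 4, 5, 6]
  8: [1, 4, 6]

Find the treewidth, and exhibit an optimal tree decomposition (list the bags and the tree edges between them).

Treewidth 3.
One such decomposition:
Bags: B1 = {2, 3, 6, 7}  B2 = {2, 4, 6, 7}  B3 = {1, 2, 4, 6}  B4 = {1, 4, 6, 8}  B5 = {2, 3, 5, 7}
Tree: B1–B2, B2–B3, B3–B4, B1–B5

Each bag holds 4 vertices, so the decomposition has width 3, which upper-bounds the treewidth. Conversely, {1, 4, 6, 8} is a clique of size 4, and the vertices of any clique must share a bag in every tree decomposition; so some bag has ≥ 4 vertices and tw(G) ≥ 3. The upper and lower bounds meet at 3, so that is the treewidth.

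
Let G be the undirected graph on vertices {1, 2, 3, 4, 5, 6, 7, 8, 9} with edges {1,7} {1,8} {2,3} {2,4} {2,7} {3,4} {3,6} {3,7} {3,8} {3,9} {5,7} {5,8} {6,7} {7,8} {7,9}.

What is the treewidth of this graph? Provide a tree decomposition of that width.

Each bag holds 3 vertices, so the decomposition has width 2, which upper-bounds the treewidth. For the lower bound, the 3 vertices {2, 3, 4} are pairwise adjacent, and any tree decomposition puts a clique entirely inside one bag — forcing width ≥ 2. Combining the bounds, tw(G) = 2.

Treewidth 2.
One optimal decomposition is:
Bags: B1 = {1, 7, 8}  B2 = {3, 7, 8}  B3 = {3, 7, 9}  B4 = {2, 3, 7}  B5 = {3, 6, 7}  B6 = {5, 7, 8}  B7 = {2, 3, 4}
Tree: B1–B2, B2–B3, B2–B4, B4–B5, B2–B6, B4–B7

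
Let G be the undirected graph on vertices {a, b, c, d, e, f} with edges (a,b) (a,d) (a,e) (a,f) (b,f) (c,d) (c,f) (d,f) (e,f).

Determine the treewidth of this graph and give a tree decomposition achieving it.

Treewidth 2.
Bags: B1 = {a, b, f}  B2 = {a, d, f}  B3 = {a, e, f}  B4 = {c, d, f}
Tree: B1–B2, B2–B3, B2–B4

Every bag has size at most 3, so the width is 3 − 1 = 2 and tw(G) ≤ 2. For the lower bound, the 3 vertices {c, d, f} are pairwise adjacent, and any tree decomposition puts a clique entirely inside one bag — forcing width ≥ 2. Hence tw(G) = 2 exactly.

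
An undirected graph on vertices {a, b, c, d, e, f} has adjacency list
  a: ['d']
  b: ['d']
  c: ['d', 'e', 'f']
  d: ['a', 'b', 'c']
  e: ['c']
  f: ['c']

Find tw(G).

A width-1 tree decomposition is:
Bags: B1 = {c, e}  B2 = {c, f}  B3 = {c, d}  B4 = {b, d}  B5 = {a, d}
Tree: B1–B2, B1–B3, B3–B4, B4–B5
Each bag holds 2 vertices, so the decomposition has width 1, which upper-bounds the treewidth. Any graph with an edge has treewidth ≥ 1, and G has the edge e–c. Hence tw(G) = 1 exactly.

1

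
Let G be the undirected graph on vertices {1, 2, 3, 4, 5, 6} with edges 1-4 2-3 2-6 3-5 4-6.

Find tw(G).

A width-1 tree decomposition is:
Bags: B1 = {1, 4}  B2 = {4, 6}  B3 = {2, 6}  B4 = {2, 3}  B5 = {3, 5}
Tree: B1–B2, B2–B3, B3–B4, B4–B5
Every bag has size at most 2, so the width is 2 − 1 = 1 and tw(G) ≤ 1. G has an edge, so its treewidth is at least 1. Hence tw(G) = 1 exactly.

1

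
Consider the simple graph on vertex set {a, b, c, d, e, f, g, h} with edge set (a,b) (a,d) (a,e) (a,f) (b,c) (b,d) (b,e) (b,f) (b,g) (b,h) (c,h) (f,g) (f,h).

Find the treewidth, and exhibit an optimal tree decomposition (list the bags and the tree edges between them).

The largest bag has 3 vertices, giving width 2; this decomposition certifies tw(G) ≤ 2. For the lower bound, the 3 vertices {a, b, d} are pairwise adjacent, and any tree decomposition puts a clique entirely inside one bag — forcing width ≥ 2. Therefore the treewidth is 2.

Treewidth 2.
One such decomposition:
Bags: B1 = {a, b, f}  B2 = {b, f, h}  B3 = {a, b, e}  B4 = {b, c, h}  B5 = {b, f, g}  B6 = {a, b, d}
Tree: B1–B2, B1–B3, B2–B4, B1–B5, B3–B6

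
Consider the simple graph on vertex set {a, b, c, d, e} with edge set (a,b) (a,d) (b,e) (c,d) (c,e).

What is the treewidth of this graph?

2

A width-2 tree decomposition is:
Bags: B1 = {a, b, e}  B2 = {a, d, e}  B3 = {c, d, e}
Tree: B1–B2, B2–B3
Every bag has size at most 3, so the width is 3 − 1 = 2 and tw(G) ≤ 2. The edges e–b–a–d–c–e form a cycle, so G is not a tree and its treewidth is at least 2. The upper and lower bounds meet at 2, so that is the treewidth.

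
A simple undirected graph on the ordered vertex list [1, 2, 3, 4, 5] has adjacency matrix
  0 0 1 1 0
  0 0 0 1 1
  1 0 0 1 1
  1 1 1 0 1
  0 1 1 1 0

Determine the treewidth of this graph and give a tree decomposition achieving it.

Treewidth 2.
Bags: B1 = {3, 4, 5}  B2 = {1, 3, 4}  B3 = {2, 4, 5}
Tree: B1–B2, B1–B3

Every bag has size at most 3, so the width is 3 − 1 = 2 and tw(G) ≤ 2. For the lower bound, the 3 vertices {2, 4, 5} are pairwise adjacent, and any tree decomposition puts a clique entirely inside one bag — forcing width ≥ 2. Combining the bounds, tw(G) = 2.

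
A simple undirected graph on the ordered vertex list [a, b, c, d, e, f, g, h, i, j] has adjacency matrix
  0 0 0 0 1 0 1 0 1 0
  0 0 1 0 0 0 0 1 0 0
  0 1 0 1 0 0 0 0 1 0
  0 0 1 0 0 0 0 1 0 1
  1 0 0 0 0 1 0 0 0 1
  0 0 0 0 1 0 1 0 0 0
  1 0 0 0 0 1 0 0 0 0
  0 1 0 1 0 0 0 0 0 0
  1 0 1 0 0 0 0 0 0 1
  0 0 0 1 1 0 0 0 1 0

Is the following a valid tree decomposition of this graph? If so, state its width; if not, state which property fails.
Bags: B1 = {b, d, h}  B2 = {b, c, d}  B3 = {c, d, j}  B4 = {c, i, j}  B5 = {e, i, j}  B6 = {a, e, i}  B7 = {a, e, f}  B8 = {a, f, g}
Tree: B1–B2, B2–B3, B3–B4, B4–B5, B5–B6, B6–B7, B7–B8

Yes; width 2.

Checking the three conditions: (i) the bags cover all of {a, b, c, d, e, f, g, h, i, j}; (ii) for each edge, some bag contains both endpoints; (iii) the bags containing any fixed vertex form a subtree. All hold, so the decomposition is valid with width 3 − 1 = 2.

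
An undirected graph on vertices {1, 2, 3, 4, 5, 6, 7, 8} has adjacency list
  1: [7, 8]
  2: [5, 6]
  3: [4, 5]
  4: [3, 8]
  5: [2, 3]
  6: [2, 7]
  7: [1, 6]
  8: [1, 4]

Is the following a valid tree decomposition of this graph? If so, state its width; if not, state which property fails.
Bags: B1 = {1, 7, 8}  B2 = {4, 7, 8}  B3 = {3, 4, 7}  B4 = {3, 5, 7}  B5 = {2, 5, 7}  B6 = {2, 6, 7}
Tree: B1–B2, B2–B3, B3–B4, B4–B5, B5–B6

Vertex coverage: the bags together contain {1, 2, 3, 4, 5, 6, 7, 8}, the full vertex set. Edge coverage: each edge of G has both endpoints in at least one bag. Running intersection: for every vertex, the bags containing it form a connected subtree. All three properties hold, so this is a valid tree decomposition of width max|bag| − 1 = 2, and hence tw(G) ≤ 2.

Yes; width 2.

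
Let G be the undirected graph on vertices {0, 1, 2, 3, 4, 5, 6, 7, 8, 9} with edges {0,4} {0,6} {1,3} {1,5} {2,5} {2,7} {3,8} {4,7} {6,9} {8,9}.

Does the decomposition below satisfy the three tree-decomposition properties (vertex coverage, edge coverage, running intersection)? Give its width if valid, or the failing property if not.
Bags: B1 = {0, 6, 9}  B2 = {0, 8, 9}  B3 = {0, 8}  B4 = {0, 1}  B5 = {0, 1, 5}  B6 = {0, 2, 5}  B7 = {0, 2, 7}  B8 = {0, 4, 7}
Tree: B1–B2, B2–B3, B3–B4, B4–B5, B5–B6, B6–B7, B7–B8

A tree decomposition must satisfy three properties: every vertex lies in some bag; for every edge, both endpoints lie together in some bag; and for every vertex, the bags containing it form a connected subtree. Here vertex 3 appears in no bag, so the decomposition is invalid.

No — vertex 3 appears in no bag.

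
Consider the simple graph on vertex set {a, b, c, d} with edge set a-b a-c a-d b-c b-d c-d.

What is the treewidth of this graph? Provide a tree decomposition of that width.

A single bag containing all 4 vertices is trivially a valid decomposition of width 3. Conversely, {a, b, c, d} is a clique of size 4, and the vertices of any clique must share a bag in every tree decomposition; so some bag has ≥ 4 vertices and tw(G) ≥ 3. Combining the bounds, tw(G) = 3.

Treewidth 3.
Bags: B1 = {a, b, c, d}
Tree: (single bag)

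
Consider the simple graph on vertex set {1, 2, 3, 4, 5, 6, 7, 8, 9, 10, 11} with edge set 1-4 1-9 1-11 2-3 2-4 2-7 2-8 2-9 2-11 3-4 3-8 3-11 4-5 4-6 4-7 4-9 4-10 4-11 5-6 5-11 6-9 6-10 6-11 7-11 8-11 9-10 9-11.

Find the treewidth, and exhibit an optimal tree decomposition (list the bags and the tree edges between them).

Each bag holds 4 vertices, so the decomposition has width 3, which upper-bounds the treewidth. On the other hand G contains the 4-clique {2, 3, 8, 11}. A clique must lie in a single bag of any decomposition, so no decomposition can have width below 3. Hence tw(G) = 3 exactly.

Treewidth 3.
One optimal decomposition is:
Bags: B1 = {2, 3, 8, 11}  B2 = {2, 3, 4, 11}  B3 = {2, 4, 9, 11}  B4 = {4, 6, 9, 11}  B5 = {4, 6, 9, 10}  B6 = {4, 5, 6, 11}  B7 = {2, 4, 7, 11}  B8 = {1, 4, 9, 11}
Tree: B1–B2, B2–B3, B3–B4, B4–B5, B4–B6, B3–B7, B3–B8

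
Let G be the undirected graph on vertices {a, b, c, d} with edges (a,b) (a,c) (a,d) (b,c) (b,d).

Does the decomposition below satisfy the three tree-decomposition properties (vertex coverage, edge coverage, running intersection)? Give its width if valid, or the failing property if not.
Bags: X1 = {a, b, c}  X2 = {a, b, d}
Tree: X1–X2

Yes; width 2.

Vertex coverage: the bags together contain {a, b, c, d}, the full vertex set. Edge coverage: each edge of G has both endpoints in at least one bag. Running intersection: for every vertex, the bags containing it form a connected subtree. All three properties hold, so this is a valid tree decomposition of width max|bag| − 1 = 2, and hence tw(G) ≤ 2.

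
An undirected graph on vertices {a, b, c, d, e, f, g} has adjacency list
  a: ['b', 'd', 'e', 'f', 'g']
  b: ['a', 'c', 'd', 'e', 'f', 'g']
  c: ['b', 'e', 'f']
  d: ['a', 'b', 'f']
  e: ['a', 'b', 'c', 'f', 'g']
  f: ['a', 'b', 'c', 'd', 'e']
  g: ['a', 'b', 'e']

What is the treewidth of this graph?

A width-3 tree decomposition is:
Bags: B1 = {a, b, e, f}  B2 = {b, c, e, f}  B3 = {a, b, e, g}  B4 = {a, b, d, f}
Tree: B1–B2, B1–B3, B1–B4
Every bag has size at most 4, so the width is 4 − 1 = 3 and tw(G) ≤ 3. For the lower bound, the 4 vertices {a, b, e, g} are pairwise adjacent, and any tree decomposition puts a clique entirely inside one bag — forcing width ≥ 3. Combining the bounds, tw(G) = 3.

3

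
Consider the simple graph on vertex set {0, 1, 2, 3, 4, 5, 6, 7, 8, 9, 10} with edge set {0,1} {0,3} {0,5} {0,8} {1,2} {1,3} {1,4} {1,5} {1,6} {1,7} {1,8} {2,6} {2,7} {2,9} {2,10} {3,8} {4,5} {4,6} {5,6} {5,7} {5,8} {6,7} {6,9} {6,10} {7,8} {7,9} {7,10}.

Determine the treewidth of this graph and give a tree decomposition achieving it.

Every bag has size at most 4, so the width is 4 − 1 = 3 and tw(G) ≤ 3. For the lower bound, the 4 vertices {1, 2, 6, 7} are pairwise adjacent, and any tree decomposition puts a clique entirely inside one bag — forcing width ≥ 3. Combining the bounds, tw(G) = 3.

Treewidth 3.
One such decomposition:
Bags: B1 = {1, 5, 6, 7}  B2 = {1, 2, 6, 7}  B3 = {1, 4, 5, 6}  B4 = {2, 6, 7, 10}  B5 = {1, 5, 7, 8}  B6 = {0, 1, 5, 8}  B7 = {0, 1, 3, 8}  B8 = {2, 6, 7, 9}
Tree: B1–B2, B1–B3, B2–B4, B1–B5, B5–B6, B6–B7, B4–B8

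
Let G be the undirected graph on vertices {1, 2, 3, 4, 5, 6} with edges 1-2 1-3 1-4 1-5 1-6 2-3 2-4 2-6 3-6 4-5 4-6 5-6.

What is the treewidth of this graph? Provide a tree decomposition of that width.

The largest bag has 4 vertices, giving width 3; this decomposition certifies tw(G) ≤ 3. Conversely, {1, 2, 3, 6} is a clique of size 4, and the vertices of any clique must share a bag in every tree decomposition; so some bag has ≥ 4 vertices and tw(G) ≥ 3. Therefore the treewidth is 3.

Treewidth 3.
One optimal decomposition is:
Bags: B1 = {1, 2, 3, 6}  B2 = {1, 2, 4, 6}  B3 = {1, 4, 5, 6}
Tree: B1–B2, B2–B3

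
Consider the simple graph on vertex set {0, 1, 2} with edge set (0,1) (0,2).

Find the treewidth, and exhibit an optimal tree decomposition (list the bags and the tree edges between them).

Treewidth 1.
One such decomposition:
Bags: B1 = {0, 2}  B2 = {0, 1}
Tree: B1–B2

Each bag holds 2 vertices, so the decomposition has width 1, which upper-bounds the treewidth. Since G has at least one edge (e.g. 0–2), it is not an edgeless graph, so tw(G) ≥ 1. Therefore the treewidth is 1.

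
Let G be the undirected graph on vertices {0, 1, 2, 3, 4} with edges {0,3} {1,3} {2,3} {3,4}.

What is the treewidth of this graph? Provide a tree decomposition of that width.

Treewidth 1.
Bags: B1 = {1, 3}  B2 = {0, 3}  B3 = {3, 4}  B4 = {2, 3}
Tree: B1–B2, B2–B3, B2–B4

Each bag holds 2 vertices, so the decomposition has width 1, which upper-bounds the treewidth. Any graph with an edge has treewidth ≥ 1, and G has the edge 1–3. The upper and lower bounds meet at 1, so that is the treewidth.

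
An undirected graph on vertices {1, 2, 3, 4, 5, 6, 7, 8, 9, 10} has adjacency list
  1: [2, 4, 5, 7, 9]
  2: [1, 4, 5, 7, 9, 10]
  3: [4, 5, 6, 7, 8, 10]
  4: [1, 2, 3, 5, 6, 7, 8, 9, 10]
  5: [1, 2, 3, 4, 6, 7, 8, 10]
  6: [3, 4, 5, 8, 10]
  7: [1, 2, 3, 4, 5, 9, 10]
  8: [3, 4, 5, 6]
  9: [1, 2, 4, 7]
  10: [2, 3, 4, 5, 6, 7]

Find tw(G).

A width-4 tree decomposition is:
Bags: B1 = {3, 4, 5, 6, 10}  B2 = {3, 4, 5, 7, 10}  B3 = {3, 4, 5, 6, 8}  B4 = {2, 4, 5, 7, 10}  B5 = {1, 2, 4, 5, 7}  B6 = {1, 2, 4, 7, 9}
Tree: B1–B2, B1–B3, B2–B4, B4–B5, B5–B6
Every bag has size at most 5, so the width is 5 − 1 = 4 and tw(G) ≤ 4. For the lower bound, the 5 vertices {1, 2, 4, 7, 9} are pairwise adjacent, and any tree decomposition puts a clique entirely inside one bag — forcing width ≥ 4. The upper and lower bounds meet at 4, so that is the treewidth.

4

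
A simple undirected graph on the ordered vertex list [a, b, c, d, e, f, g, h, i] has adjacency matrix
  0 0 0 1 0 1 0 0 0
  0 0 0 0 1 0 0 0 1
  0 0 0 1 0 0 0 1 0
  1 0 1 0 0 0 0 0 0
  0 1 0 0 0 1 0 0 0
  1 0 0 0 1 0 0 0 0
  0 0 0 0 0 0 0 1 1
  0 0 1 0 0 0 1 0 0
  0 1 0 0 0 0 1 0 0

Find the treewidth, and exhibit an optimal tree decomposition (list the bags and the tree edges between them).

Each bag holds 3 vertices, so the decomposition has width 2, which upper-bounds the treewidth. For the lower bound, G contains the cycle d–a–f–e–b–i–g–h–c–d, so G is not a forest; only forests have treewidth ≤ 1, hence tw(G) ≥ 2. The upper and lower bounds meet at 2, so that is the treewidth.

Treewidth 2.
One such decomposition:
Bags: B1 = {a, d, f}  B2 = {d, e, f}  B3 = {b, d, e}  B4 = {b, d, i}  B5 = {d, g, i}  B6 = {d, g, h}  B7 = {c, d, h}
Tree: B1–B2, B2–B3, B3–B4, B4–B5, B5–B6, B6–B7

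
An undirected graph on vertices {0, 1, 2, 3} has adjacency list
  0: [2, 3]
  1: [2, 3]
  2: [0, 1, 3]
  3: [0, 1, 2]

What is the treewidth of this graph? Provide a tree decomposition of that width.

Treewidth 2.
Bags: B1 = {1, 2, 3}  B2 = {0, 2, 3}
Tree: B1–B2

The largest bag has 3 vertices, giving width 2; this decomposition certifies tw(G) ≤ 2. For the lower bound, the 3 vertices {0, 2, 3} are pairwise adjacent, and any tree decomposition puts a clique entirely inside one bag — forcing width ≥ 2. Hence tw(G) = 2 exactly.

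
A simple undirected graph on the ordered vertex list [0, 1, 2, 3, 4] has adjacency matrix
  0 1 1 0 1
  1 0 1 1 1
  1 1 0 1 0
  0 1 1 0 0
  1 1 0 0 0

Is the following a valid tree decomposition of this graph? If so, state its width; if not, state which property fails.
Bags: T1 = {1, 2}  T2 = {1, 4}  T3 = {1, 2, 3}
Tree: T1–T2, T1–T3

No — vertex 0 appears in no bag.

A tree decomposition must satisfy three properties: every vertex lies in some bag; for every edge, both endpoints lie together in some bag; and for every vertex, the bags containing it form a connected subtree. Here vertex 0 appears in no bag, so the decomposition is invalid.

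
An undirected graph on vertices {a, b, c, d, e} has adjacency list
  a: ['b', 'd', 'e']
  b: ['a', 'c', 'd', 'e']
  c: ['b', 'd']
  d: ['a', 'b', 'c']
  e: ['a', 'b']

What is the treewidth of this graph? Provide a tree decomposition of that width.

Treewidth 2.
One optimal decomposition is:
Bags: B1 = {a, b, d}  B2 = {b, c, d}  B3 = {a, b, e}
Tree: B1–B2, B1–B3

The largest bag has 3 vertices, giving width 2; this decomposition certifies tw(G) ≤ 2. On the other hand G contains the 3-clique {b, c, d}. A clique must lie in a single bag of any decomposition, so no decomposition can have width below 2. The upper and lower bounds meet at 2, so that is the treewidth.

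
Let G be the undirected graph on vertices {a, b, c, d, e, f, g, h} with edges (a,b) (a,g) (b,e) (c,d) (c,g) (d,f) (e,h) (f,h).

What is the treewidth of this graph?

A width-2 tree decomposition is:
Bags: B1 = {b, e, h}  B2 = {b, f, h}  B3 = {b, d, f}  B4 = {b, c, d}  B5 = {b, c, g}  B6 = {a, b, g}
Tree: B1–B2, B2–B3, B3–B4, B4–B5, B5–B6
The largest bag has 3 vertices, giving width 2; this decomposition certifies tw(G) ≤ 2. For the lower bound, G contains the cycle b–e–h–f–d–c–g–a–b, so G is not a forest; only forests have treewidth ≤ 1, hence tw(G) ≥ 2. The upper and lower bounds meet at 2, so that is the treewidth.

2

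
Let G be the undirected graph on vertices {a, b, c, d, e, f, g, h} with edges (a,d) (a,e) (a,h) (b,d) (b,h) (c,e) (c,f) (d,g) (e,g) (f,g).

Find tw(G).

2

A width-2 tree decomposition is:
Bags: B1 = {b, d, h}  B2 = {a, d, h}  B3 = {a, d, g}  B4 = {a, e, g}  B5 = {e, f, g}  B6 = {c, e, f}
Tree: B1–B2, B2–B3, B3–B4, B4–B5, B5–B6
Every bag has size at most 3, so the width is 3 − 1 = 2 and tw(G) ≤ 2. Since b–h–a–d–b is a cycle in G, G is not acyclic. Forests are exactly the graphs of treewidth ≤ 1, so tw(G) ≥ 2. Therefore the treewidth is 2.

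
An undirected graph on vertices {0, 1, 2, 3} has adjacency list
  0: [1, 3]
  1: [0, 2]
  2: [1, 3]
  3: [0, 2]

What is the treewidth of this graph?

2

A width-2 tree decomposition is:
Bags: B1 = {1, 2, 3}  B2 = {0, 1, 3}
Tree: B1–B2
The largest bag has 3 vertices, giving width 2; this decomposition certifies tw(G) ≤ 2. The edges 1–2–3–0–1 form a cycle, so G is not a tree and its treewidth is at least 2. Combining the bounds, tw(G) = 2.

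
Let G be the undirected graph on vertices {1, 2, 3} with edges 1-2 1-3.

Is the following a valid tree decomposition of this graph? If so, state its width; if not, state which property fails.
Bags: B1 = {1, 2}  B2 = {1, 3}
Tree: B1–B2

Vertex coverage: the bags together contain {1, 2, 3}, the full vertex set. Edge coverage: each edge of G has both endpoints in at least one bag. Running intersection: for every vertex, the bags containing it form a connected subtree. All three properties hold, so this is a valid tree decomposition of width max|bag| − 1 = 1, and hence tw(G) ≤ 1.

Yes; width 1.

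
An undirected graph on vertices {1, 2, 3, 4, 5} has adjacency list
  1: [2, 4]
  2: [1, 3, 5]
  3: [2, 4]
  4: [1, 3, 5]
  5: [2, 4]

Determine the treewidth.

2

A width-2 tree decomposition is:
Bags: B1 = {1, 2, 4}  B2 = {2, 3, 4}  B3 = {2, 4, 5}
Tree: B1–B2, B2–B3
The largest bag has 3 vertices, giving width 2; this decomposition certifies tw(G) ≤ 2. For the lower bound, G contains the cycle 1–4–3–2–1, so G is not a forest; only forests have treewidth ≤ 1, hence tw(G) ≥ 2. Combining the bounds, tw(G) = 2.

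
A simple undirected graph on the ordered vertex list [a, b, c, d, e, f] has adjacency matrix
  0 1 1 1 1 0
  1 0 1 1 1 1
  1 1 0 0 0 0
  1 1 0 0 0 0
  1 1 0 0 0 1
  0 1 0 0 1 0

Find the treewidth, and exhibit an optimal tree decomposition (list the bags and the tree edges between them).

Treewidth 2.
One such decomposition:
Bags: B1 = {a, b, d}  B2 = {a, b, e}  B3 = {b, e, f}  B4 = {a, b, c}
Tree: B1–B2, B2–B3, B1–B4

The largest bag has 3 vertices, giving width 2; this decomposition certifies tw(G) ≤ 2. For the lower bound, the 3 vertices {a, b, d} are pairwise adjacent, and any tree decomposition puts a clique entirely inside one bag — forcing width ≥ 2. Hence tw(G) = 2 exactly.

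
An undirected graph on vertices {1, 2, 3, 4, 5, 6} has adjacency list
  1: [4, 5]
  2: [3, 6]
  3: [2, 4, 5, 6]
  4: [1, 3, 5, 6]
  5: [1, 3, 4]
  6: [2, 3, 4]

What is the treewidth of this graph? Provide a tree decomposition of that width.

Treewidth 2.
Bags: B1 = {3, 4, 5}  B2 = {3, 4, 6}  B3 = {1, 4, 5}  B4 = {2, 3, 6}
Tree: B1–B2, B1–B3, B2–B4

The largest bag has 3 vertices, giving width 2; this decomposition certifies tw(G) ≤ 2. On the other hand G contains the 3-clique {1, 4, 5}. A clique must lie in a single bag of any decomposition, so no decomposition can have width below 2. Therefore the treewidth is 2.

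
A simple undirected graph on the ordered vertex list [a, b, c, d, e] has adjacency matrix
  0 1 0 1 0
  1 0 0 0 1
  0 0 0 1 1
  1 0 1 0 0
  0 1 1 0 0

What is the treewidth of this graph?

A width-2 tree decomposition is:
Bags: B1 = {c, d, e}  B2 = {a, d, e}  B3 = {a, b, e}
Tree: B1–B2, B2–B3
Each bag holds 3 vertices, so the decomposition has width 2, which upper-bounds the treewidth. For the lower bound, G contains the cycle e–c–d–a–b–e, so G is not a forest; only forests have treewidth ≤ 1, hence tw(G) ≥ 2. Hence tw(G) = 2 exactly.

2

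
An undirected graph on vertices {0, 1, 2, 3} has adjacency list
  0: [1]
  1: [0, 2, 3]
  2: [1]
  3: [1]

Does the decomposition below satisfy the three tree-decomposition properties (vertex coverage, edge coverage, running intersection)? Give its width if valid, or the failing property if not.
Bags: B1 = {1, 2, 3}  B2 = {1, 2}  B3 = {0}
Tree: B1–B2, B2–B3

No — edge (1,0) lies in no bag.

A tree decomposition must satisfy three properties: every vertex lies in some bag; for every edge, both endpoints lie together in some bag; and for every vertex, the bags containing it form a connected subtree. Here edge (1,0) lies in no bag, so the decomposition is invalid.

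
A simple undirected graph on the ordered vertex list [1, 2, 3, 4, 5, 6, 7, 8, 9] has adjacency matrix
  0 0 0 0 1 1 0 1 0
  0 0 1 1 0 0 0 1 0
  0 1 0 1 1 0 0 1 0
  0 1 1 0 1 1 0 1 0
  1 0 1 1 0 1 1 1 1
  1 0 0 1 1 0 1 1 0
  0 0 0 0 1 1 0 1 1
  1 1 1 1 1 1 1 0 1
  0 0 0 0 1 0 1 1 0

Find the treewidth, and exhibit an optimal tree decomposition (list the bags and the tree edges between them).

Every bag has size at most 4, so the width is 4 − 1 = 3 and tw(G) ≤ 3. On the other hand G contains the 4-clique {2, 3, 4, 8}. A clique must lie in a single bag of any decomposition, so no decomposition can have width below 3. Therefore the treewidth is 3.

Treewidth 3.
One optimal decomposition is:
Bags: B1 = {5, 7, 8, 9}  B2 = {5, 6, 7, 8}  B3 = {4, 5, 6, 8}  B4 = {3, 4, 5, 8}  B5 = {2, 3, 4, 8}  B6 = {1, 5, 6, 8}
Tree: B1–B2, B2–B3, B3–B4, B4–B5, B2–B6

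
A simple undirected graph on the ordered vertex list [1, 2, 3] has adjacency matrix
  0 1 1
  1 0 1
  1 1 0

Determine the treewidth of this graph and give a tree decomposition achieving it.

Treewidth 2.
One such decomposition:
Bags: B1 = {1, 2, 3}
Tree: (single bag)

A single bag containing all 3 vertices is trivially a valid decomposition of width 2. Conversely, {1, 2, 3} is a clique of size 3, and the vertices of any clique must share a bag in every tree decomposition; so some bag has ≥ 3 vertices and tw(G) ≥ 2. Therefore the treewidth is 2.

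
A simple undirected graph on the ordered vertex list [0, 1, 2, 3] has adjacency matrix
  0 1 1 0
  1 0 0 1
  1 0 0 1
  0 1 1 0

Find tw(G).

A width-2 tree decomposition is:
Bags: B1 = {0, 2, 3}  B2 = {0, 1, 3}
Tree: B1–B2
Each bag holds 3 vertices, so the decomposition has width 2, which upper-bounds the treewidth. For the lower bound, G contains the cycle 0–2–3–1–0, so G is not a forest; only forests have treewidth ≤ 1, hence tw(G) ≥ 2. Therefore the treewidth is 2.

2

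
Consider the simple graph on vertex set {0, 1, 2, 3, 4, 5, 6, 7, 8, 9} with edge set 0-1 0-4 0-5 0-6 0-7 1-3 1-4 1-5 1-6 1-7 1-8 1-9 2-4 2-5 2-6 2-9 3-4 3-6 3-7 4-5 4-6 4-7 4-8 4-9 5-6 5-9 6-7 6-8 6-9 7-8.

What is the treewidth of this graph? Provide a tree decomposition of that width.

The largest bag has 5 vertices, giving width 4; this decomposition certifies tw(G) ≤ 4. Conversely, {1, 4, 5, 6, 9} is a clique of size 5, and the vertices of any clique must share a bag in every tree decomposition; so some bag has ≥ 5 vertices and tw(G) ≥ 4. The upper and lower bounds meet at 4, so that is the treewidth.

Treewidth 4.
One such decomposition:
Bags: B1 = {0, 1, 4, 6, 7}  B2 = {0, 1, 4, 5, 6}  B3 = {1, 4, 5, 6, 9}  B4 = {1, 4, 6, 7, 8}  B5 = {1, 3, 4, 6, 7}  B6 = {2, 4, 5, 6, 9}
Tree: B1–B2, B2–B3, B1–B4, B4–B5, B3–B6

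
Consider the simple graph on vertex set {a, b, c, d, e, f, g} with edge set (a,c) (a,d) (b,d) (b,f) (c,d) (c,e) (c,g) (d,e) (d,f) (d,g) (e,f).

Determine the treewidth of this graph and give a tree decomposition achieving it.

Every bag has size at most 3, so the width is 3 − 1 = 2 and tw(G) ≤ 2. On the other hand G contains the 3-clique {c, d, g}. A clique must lie in a single bag of any decomposition, so no decomposition can have width below 2. Combining the bounds, tw(G) = 2.

Treewidth 2.
Bags: B1 = {d, e, f}  B2 = {c, d, e}  B3 = {a, c, d}  B4 = {b, d, f}  B5 = {c, d, g}
Tree: B1–B2, B2–B3, B1–B4, B2–B5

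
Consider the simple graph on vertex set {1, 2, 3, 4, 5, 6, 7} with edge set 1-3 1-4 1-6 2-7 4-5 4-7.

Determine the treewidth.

1

A width-1 tree decomposition is:
Bags: B1 = {2, 7}  B2 = {4, 7}  B3 = {1, 4}  B4 = {1, 6}  B5 = {1, 3}  B6 = {4, 5}
Tree: B1–B2, B2–B3, B3–B4, B4–B5, B3–B6
The largest bag has 2 vertices, giving width 1; this decomposition certifies tw(G) ≤ 1. G has an edge, so its treewidth is at least 1. Combining the bounds, tw(G) = 1.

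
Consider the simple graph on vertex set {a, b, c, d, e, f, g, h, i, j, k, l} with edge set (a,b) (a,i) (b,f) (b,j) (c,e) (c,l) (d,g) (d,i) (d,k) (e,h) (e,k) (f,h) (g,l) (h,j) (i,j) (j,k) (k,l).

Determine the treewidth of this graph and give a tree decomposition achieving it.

Treewidth 3.
Bags: B1 = {a, b, f, i}  B2 = {b, f, i, j}  B3 = {f, h, i, j}  B4 = {d, h, i, j}  B5 = {d, h, j, k}  B6 = {d, e, h, k}  B7 = {d, e, g, k}  B8 = {e, g, k, l}  B9 = {c, e, g, l}
Tree: B1–B2, B2–B3, B3–B4, B4–B5, B5–B6, B6–B7, B7–B8, B8–B9

The largest bag has 4 vertices, giving width 3; this decomposition certifies tw(G) ≤ 3. For the lower bound: the 4 vertex sets {a,b,f}, {i}, {j}, {d,e,h,k} are disjoint, each induces a connected subgraph, and every pair is joined by at least one edge of G. Contracting each set to a single vertex therefore yields K_{4} as a minor, and since treewidth is minor-monotone, tw(G) ≥ tw(K_{4}) = 3. Hence tw(G) = 3 exactly.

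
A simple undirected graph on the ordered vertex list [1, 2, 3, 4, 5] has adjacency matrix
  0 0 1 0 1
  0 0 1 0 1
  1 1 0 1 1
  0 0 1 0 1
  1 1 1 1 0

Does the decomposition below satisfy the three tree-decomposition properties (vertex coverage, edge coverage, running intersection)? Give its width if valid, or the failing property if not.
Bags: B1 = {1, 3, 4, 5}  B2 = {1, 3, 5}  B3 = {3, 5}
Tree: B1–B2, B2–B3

No — vertex 2 appears in no bag.

A tree decomposition must satisfy three properties: every vertex lies in some bag; for every edge, both endpoints lie together in some bag; and for every vertex, the bags containing it form a connected subtree. Here vertex 2 appears in no bag, so the decomposition is invalid.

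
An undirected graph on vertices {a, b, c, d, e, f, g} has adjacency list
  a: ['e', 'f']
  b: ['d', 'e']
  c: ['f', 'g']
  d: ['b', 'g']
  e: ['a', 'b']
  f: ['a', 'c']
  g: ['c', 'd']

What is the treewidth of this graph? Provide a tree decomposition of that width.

Treewidth 2.
Bags: B1 = {a, c, f}  B2 = {a, c, g}  B3 = {a, d, g}  B4 = {a, b, d}  B5 = {a, b, e}
Tree: B1–B2, B2–B3, B3–B4, B4–B5

Each bag holds 3 vertices, so the decomposition has width 2, which upper-bounds the treewidth. For the lower bound, G contains the cycle a–f–c–g–d–b–e–a, so G is not a forest; only forests have treewidth ≤ 1, hence tw(G) ≥ 2. The upper and lower bounds meet at 2, so that is the treewidth.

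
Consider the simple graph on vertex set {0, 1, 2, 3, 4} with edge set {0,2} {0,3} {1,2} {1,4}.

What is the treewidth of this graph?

A width-1 tree decomposition is:
Bags: B1 = {1, 2}  B2 = {1, 4}  B3 = {0, 2}  B4 = {0, 3}
Tree: B1–B2, B1–B3, B3–B4
Each bag holds 2 vertices, so the decomposition has width 1, which upper-bounds the treewidth. Any graph with an edge has treewidth ≥ 1, and G has the edge 2–1. The upper and lower bounds meet at 1, so that is the treewidth.

1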